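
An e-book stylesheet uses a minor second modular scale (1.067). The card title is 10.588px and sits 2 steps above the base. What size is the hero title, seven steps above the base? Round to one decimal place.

The gap is 7 − (2) = 5 steps, so the factor is 1.067^5.
10.588 × 1.067⁵ = 10.588 × 1.38300 ≈ 14.643

14.6px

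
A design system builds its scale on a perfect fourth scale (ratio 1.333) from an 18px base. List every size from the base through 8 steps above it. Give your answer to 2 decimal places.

Step 0: 18px
Step 1: 18.0 × 1.333 = 23.99
Step 2: 18.0 × 1.333² = 31.98
Step 3: 18.0 × 1.333³ = 42.63
Step 4: 18.0 × 1.333⁴ = 56.83
Step 5: 18.0 × 1.333⁵ = 75.76
Step 6: 18.0 × 1.333⁶ = 100.98
Step 7: 18.0 × 1.333⁷ = 134.61
Step 8: 18.0 × 1.333⁸ = 179.44

18.00px, 23.99px, 31.98px, 42.63px, 56.83px, 75.76px, 100.98px, 134.61px, 179.44px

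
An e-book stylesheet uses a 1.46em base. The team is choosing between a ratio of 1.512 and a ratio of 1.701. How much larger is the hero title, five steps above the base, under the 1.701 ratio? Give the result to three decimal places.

9.253em

At 1.512: 1.46 × 1.512⁵ = 11.53750em
At 1.701: 1.46 × 1.701⁵ = 20.79095em
Difference: 20.79095 − 11.53750 = 9.25345em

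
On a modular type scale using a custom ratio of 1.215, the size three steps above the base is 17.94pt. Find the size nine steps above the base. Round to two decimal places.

Moving from step +3 to step +9 is 6 steps up, so multiply by r⁶.
17.94 × 1.215⁶ = 17.94 × 3.21705 ≈ 57.714

57.71pt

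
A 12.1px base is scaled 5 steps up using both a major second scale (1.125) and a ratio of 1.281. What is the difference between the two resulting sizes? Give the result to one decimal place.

Major second: 12.1 × 1.125⁵ = 21.805px
At 1.281: 12.1 × 1.281⁵ = 41.738px
Difference: 41.738 − 21.805 = 19.933px

19.9px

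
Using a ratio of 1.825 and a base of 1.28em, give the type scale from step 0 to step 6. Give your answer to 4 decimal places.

1.2800em, 2.3360em, 4.2632em, 7.7803em, 14.1991em, 25.9134em, 47.2919em

Step 0: 1.28em
Step 1: 1.28 × 1.825 = 2.3360
Step 2: 1.28 × 1.825² = 4.2632
Step 3: 1.28 × 1.825³ = 7.7803
Step 4: 1.28 × 1.825⁴ = 14.1991
Step 5: 1.28 × 1.825⁵ = 25.9134
Step 6: 1.28 × 1.825⁶ = 47.2919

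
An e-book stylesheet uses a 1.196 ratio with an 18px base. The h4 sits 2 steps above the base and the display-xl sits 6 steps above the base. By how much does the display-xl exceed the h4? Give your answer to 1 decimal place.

Step 2: 18.0 × 1.196² = 25.747px
Step 6: 18.0 × 1.196⁶ = 52.682px
Difference: 52.682 − 25.747 = 26.935px

26.9px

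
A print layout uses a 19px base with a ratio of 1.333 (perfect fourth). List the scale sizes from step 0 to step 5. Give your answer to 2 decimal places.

19.00px, 25.33px, 33.76px, 45.00px, 59.99px, 79.97px

Step 0: 19px
Step 1: 19.0 × 1.333 = 25.33
Step 2: 19.0 × 1.333² = 33.76
Step 3: 19.0 × 1.333³ = 45.00
Step 4: 19.0 × 1.333⁴ = 59.99
Step 5: 19.0 × 1.333⁵ = 79.97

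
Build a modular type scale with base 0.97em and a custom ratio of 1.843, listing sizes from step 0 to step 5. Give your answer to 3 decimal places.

0.970em, 1.788em, 3.295em, 6.072em, 11.191em, 20.625em

Step 0: 0.97em
Step 1: 0.97 × 1.843 = 1.788
Step 2: 0.97 × 1.843² = 3.295
Step 3: 0.97 × 1.843³ = 6.072
Step 4: 0.97 × 1.843⁴ = 11.191
Step 5: 0.97 × 1.843⁵ = 20.625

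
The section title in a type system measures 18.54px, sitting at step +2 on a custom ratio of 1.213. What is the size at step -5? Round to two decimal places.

4.80px

Moving from step +2 to step -5 is 7 steps down, so divide by r⁷.
18.54 ÷ 1.213⁷ = 18.54 ÷ 3.86390 ≈ 4.798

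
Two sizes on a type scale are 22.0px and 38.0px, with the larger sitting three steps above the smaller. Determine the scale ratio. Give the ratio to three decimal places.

The ratio satisfies 22.0 × r³ = 38.0, so r = (38.0 / 22.0)^(1/3).
r = 1.7273^(1/3) ≈ 1.1998

1.200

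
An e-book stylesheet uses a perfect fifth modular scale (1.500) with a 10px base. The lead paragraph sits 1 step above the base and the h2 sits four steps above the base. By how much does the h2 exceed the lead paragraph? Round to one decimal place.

Step 1: 10.0 × 1.500 = 15.000px
Step 4: 10.0 × 1.500⁴ = 50.625px
Difference: 50.625 − 15.000 = 35.625px

35.6px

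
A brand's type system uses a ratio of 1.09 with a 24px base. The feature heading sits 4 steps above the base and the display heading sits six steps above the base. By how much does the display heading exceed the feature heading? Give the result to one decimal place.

Step 4: 24.0 × 1.09⁴ = 33.878px
Step 6: 24.0 × 1.09⁶ = 40.250px
Difference: 40.250 − 33.878 = 6.372px

6.4px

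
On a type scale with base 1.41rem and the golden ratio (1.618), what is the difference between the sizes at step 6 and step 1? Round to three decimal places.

Step 1: 1.41 × 1.618 = 2.28138rem
Step 6: 1.41 × 1.618⁶ = 25.29823rem
Difference: 25.29823 − 2.28138 = 23.01685rem

23.017rem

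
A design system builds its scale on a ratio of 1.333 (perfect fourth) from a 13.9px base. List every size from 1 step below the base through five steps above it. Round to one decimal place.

Step -1: 13.9 ÷ 1.333 = 10.4
Step 0: 13.9px
Step 1: 13.9 × 1.333 = 18.5
Step 2: 13.9 × 1.333² = 24.7
Step 3: 13.9 × 1.333³ = 32.9
Step 4: 13.9 × 1.333⁴ = 43.9
Step 5: 13.9 × 1.333⁵ = 58.5

10.4px, 13.9px, 18.5px, 24.7px, 32.9px, 43.9px, 58.5px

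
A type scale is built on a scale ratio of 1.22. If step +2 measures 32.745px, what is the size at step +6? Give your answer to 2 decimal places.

The gap is 6 − (2) = 4 steps, so the factor is 1.22^4.
32.745 × 1.22⁴ = 32.745 × 2.21533 ≈ 72.541

72.54px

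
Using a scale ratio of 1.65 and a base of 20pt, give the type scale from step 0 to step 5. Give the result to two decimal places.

Step 0: 20pt
Step 1: 20.0 × 1.65 = 33.00
Step 2: 20.0 × 1.65² = 54.45
Step 3: 20.0 × 1.65³ = 89.84
Step 4: 20.0 × 1.65⁴ = 148.24
Step 5: 20.0 × 1.65⁵ = 244.60

20.00pt, 33.00pt, 54.45pt, 89.84pt, 148.24pt, 244.60pt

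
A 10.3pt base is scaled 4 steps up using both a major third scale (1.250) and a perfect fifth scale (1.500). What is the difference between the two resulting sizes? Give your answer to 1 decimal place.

27.0pt

Major third: 10.3 × 1.250⁴ = 25.146pt
Perfect fifth: 10.3 × 1.500⁴ = 52.144pt
Difference: 52.144 − 25.146 = 26.998pt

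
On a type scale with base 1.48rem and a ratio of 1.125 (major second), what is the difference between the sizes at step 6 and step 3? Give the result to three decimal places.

Step 3: 1.48 × 1.125³ = 2.10727rem
Step 6: 1.48 × 1.125⁶ = 3.00038rem
Difference: 3.00038 − 2.10727 = 0.89311rem

0.893rem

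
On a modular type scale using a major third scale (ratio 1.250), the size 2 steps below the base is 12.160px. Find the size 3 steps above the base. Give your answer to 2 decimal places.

12.160 × 1.250⁵ = 12.160 × 3.05176 ≈ 37.109

37.11px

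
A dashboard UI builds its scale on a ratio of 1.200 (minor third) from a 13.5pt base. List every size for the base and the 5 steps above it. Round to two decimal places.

13.50pt, 16.20pt, 19.44pt, 23.33pt, 27.99pt, 33.59pt

Step 0: 13.5pt
Step 1: 13.5 × 1.200 = 16.20
Step 2: 13.5 × 1.200² = 19.44
Step 3: 13.5 × 1.200³ = 23.33
Step 4: 13.5 × 1.200⁴ = 27.99
Step 5: 13.5 × 1.200⁵ = 33.59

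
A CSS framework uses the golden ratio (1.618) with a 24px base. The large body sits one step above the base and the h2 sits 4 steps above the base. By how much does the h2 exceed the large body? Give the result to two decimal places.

Step 1: 24.0 × 1.618 = 38.8320px
Step 4: 24.0 × 1.618⁴ = 164.4846px
Difference: 164.4846 − 38.8320 = 125.6526px

125.65px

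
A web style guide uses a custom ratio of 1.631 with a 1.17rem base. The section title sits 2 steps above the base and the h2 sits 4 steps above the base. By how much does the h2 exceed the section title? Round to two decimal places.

Step 2: 1.17 × 1.631² = 3.1124rem
Step 4: 1.17 × 1.631⁴ = 8.2795rem
Difference: 8.2795 − 3.1124 = 5.1671rem

5.17rem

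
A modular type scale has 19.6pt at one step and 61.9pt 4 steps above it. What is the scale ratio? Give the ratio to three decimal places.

The ratio satisfies 19.6 × r⁴ = 61.9, so r = (61.9 / 19.6)^(1/4).
r = 3.1582^(1/4) ≈ 1.3331

1.333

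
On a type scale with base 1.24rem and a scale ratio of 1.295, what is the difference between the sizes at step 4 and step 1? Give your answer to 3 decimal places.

Step 1: 1.24 × 1.295 = 1.60580rem
Step 4: 1.24 × 1.295⁴ = 3.48739rem
Difference: 3.48739 − 1.60580 = 1.88159rem

1.882rem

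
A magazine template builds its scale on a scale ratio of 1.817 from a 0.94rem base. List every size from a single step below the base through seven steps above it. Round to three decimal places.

0.517rem, 0.940rem, 1.708rem, 3.103rem, 5.639rem, 10.246rem, 18.617rem, 33.827rem, 61.463rem

Step -1: 0.94 ÷ 1.817 = 0.517
Step 0: 0.94rem
Step 1: 0.94 × 1.817 = 1.708
Step 2: 0.94 × 1.817² = 3.103
Step 3: 0.94 × 1.817³ = 5.639
Step 4: 0.94 × 1.817⁴ = 10.246
Step 5: 0.94 × 1.817⁵ = 18.617
Step 6: 0.94 × 1.817⁶ = 33.827
Step 7: 0.94 × 1.817⁷ = 61.463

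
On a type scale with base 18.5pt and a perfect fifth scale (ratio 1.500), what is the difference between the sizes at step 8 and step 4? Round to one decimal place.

Step 4: 18.5 × 1.500⁴ = 93.656pt
Step 8: 18.5 × 1.500⁸ = 474.135pt
Difference: 474.135 − 93.656 = 380.479pt

380.5pt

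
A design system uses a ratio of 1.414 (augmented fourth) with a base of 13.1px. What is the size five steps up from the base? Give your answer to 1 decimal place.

13.1 × 1.414⁵ = 13.1 × 5.65258 ≈ 74.05

74.0px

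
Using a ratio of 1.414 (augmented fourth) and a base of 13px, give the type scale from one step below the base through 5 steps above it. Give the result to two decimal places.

9.19px, 13.00px, 18.38px, 25.99px, 36.75px, 51.97px, 73.48px

Step -1: 13.0 ÷ 1.414 = 9.19
Step 0: 13px
Step 1: 13.0 × 1.414 = 18.38
Step 2: 13.0 × 1.414² = 25.99
Step 3: 13.0 × 1.414³ = 36.75
Step 4: 13.0 × 1.414⁴ = 51.97
Step 5: 13.0 × 1.414⁵ = 73.48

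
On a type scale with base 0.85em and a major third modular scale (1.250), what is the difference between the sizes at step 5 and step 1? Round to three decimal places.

1.531em

Step 1: 0.85 × 1.250 = 1.06250em
Step 5: 0.85 × 1.250⁵ = 2.59399em
Difference: 2.59399 − 1.06250 = 1.53149em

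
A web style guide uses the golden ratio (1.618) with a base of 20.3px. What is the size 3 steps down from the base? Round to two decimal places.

4.79px

20.3 ÷ 1.618³ = 20.3 ÷ 4.23580 ≈ 4.79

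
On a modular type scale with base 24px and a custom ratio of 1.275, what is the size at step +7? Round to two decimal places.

131.46px

24.0 × 1.275⁷ = 24.0 × 5.47736 ≈ 131.46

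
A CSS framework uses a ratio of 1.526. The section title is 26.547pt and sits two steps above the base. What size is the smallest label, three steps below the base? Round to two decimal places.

3.21pt

The gap is -3 − (2) = -5 steps, so the factor is 1.526^-5.
26.547 ÷ 1.526⁵ = 26.547 ÷ 8.27509 ≈ 3.208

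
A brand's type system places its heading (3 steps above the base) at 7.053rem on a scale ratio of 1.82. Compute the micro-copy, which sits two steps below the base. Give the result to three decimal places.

0.353rem

7.053 ÷ 1.82⁵ = 7.053 ÷ 19.96903 ≈ 0.353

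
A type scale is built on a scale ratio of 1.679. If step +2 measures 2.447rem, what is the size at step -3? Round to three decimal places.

0.183rem

The gap is -3 − (2) = -5 steps, so the factor is 1.679^-5.
2.447 ÷ 1.679⁵ = 2.447 ÷ 13.34300 ≈ 0.183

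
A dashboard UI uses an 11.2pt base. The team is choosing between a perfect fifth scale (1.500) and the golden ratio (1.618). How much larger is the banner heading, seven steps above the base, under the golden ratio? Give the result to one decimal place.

Perfect fifth: 11.2 × 1.500⁷ = 191.362pt
Golden ratio: 11.2 × 1.618⁷ = 325.138pt
Difference: 325.138 − 191.362 = 133.776pt

133.8pt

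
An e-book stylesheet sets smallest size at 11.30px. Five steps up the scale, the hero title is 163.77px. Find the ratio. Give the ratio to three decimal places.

The ratio satisfies 11.30 × r⁵ = 163.77, so r = (163.77 / 11.30)^(1/5).
r = 14.4929^(1/5) ≈ 1.7070

1.707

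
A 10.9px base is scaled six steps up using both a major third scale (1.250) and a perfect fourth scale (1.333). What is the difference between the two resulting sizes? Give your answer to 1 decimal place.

19.6px

Major third: 10.9 × 1.250⁶ = 41.580px
Perfect fourth: 10.9 × 1.333⁶ = 61.152px
Difference: 61.152 − 41.580 = 19.572px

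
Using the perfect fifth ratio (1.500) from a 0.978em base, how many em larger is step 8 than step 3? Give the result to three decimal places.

21.764em

Step 3: 0.978 × 1.500³ = 3.30075em
Step 8: 0.978 × 1.500⁸ = 25.06507em
Difference: 25.06507 − 3.30075 = 21.76432em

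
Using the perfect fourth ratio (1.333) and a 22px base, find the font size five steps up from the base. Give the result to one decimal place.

22.0 × 1.333⁵ = 22.0 × 4.20873 ≈ 92.59

92.6px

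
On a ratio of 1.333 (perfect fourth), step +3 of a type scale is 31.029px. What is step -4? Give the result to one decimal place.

4.1px

31.029 ÷ 1.333⁷ = 31.029 ÷ 7.47844 ≈ 4.149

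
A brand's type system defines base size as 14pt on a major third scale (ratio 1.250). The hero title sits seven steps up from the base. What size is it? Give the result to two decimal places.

66.76pt

A modular type scale is a geometric sequence: sizeₙ = base × rⁿ.
14.0 × 1.250⁷ = 14.0 × 4.76837 ≈ 66.76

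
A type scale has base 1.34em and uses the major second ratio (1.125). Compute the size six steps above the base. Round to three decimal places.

2.717em

1.34 × 1.125⁶ = 1.34 × 2.02729 ≈ 2.717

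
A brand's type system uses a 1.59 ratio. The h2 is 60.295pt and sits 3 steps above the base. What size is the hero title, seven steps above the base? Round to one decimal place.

The gap is 7 − (3) = 4 steps, so the factor is 1.59^4.
60.295 × 1.59⁴ = 60.295 × 6.39129 ≈ 385.363

385.4pt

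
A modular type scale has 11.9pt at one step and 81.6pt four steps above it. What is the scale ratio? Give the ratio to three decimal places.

1.618

The ratio satisfies 11.9 × r⁴ = 81.6, so r = (81.6 / 11.9)^(1/4).
r = 6.8571^(1/4) ≈ 1.6182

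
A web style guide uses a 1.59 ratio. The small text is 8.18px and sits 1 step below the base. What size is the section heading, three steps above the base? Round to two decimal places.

Moving from step -1 to step +3 is 4 steps up, so multiply by r⁴.
8.18 × 1.59⁴ = 8.18 × 6.39129 ≈ 52.281

52.28px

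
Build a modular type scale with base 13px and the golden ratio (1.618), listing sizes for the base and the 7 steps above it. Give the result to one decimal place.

13.0px, 21.0px, 34.0px, 55.1px, 89.1px, 144.2px, 233.2px, 377.4px

Step 0: 13px
Step 1: 13.0 × 1.618 = 21.0
Step 2: 13.0 × 1.618² = 34.0
Step 3: 13.0 × 1.618³ = 55.1
Step 4: 13.0 × 1.618⁴ = 89.1
Step 5: 13.0 × 1.618⁵ = 144.2
Step 6: 13.0 × 1.618⁶ = 233.2
Step 7: 13.0 × 1.618⁷ = 377.4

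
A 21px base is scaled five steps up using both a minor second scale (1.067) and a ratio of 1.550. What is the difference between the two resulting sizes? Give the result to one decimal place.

158.8px

Minor second: 21.0 × 1.067⁵ = 29.043px
At 1.550: 21.0 × 1.550⁵ = 187.879px
Difference: 187.879 − 29.043 = 158.836px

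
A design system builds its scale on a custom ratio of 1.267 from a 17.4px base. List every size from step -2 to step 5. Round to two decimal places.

Step -2: 17.4 ÷ 1.267² = 10.84
Step -1: 17.4 ÷ 1.267 = 13.73
Step 0: 17.4px
Step 1: 17.4 × 1.267 = 22.05
Step 2: 17.4 × 1.267² = 27.93
Step 3: 17.4 × 1.267³ = 35.39
Step 4: 17.4 × 1.267⁴ = 44.84
Step 5: 17.4 × 1.267⁵ = 56.81

10.84px, 13.73px, 17.40px, 22.05px, 27.93px, 35.39px, 44.84px, 56.81px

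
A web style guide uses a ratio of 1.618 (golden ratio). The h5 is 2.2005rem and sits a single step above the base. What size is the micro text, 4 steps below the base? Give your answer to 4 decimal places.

The gap is -4 − (1) = -5 steps, so the factor is 1.618^-5.
2.2005 ÷ 1.618⁵ = 2.2005 ÷ 11.08901 ≈ 0.1984

0.1984rem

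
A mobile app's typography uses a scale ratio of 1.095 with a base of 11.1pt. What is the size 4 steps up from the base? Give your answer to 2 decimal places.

Each step on a modular scale multiplies by the ratio, so the size n steps from the base is base × ratioⁿ.
11.1 × 1.095⁴ = 11.1 × 1.43766 ≈ 15.96

15.96pt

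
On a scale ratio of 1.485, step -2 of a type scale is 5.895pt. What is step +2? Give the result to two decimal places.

5.895 × 1.485⁴ = 5.895 × 4.86302 ≈ 28.667

28.67pt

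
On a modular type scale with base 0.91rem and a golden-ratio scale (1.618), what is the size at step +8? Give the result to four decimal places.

42.7434rem

0.91 × 1.618⁸ = 0.91 × 46.97082 ≈ 42.7434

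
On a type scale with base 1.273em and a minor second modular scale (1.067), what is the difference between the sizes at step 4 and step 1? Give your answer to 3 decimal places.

0.292em

Step 1: 1.273 × 1.067 = 1.35829em
Step 4: 1.273 × 1.067⁴ = 1.65001em
Difference: 1.65001 − 1.35829 = 0.29172em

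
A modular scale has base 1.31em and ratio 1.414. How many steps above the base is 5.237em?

1.414ⁿ = 5.237 / 1.31 = 3.9977
n = ln(3.9977) / ln(1.414) = 1.3857 / 0.3464 ≈ 4.00

4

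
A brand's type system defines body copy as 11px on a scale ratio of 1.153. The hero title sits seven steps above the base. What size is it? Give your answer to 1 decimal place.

29.8px

Each step on a modular scale multiplies by the ratio, so the size n steps from the base is base × ratioⁿ.
11.0 × 1.153⁷ = 11.0 × 2.70898 ≈ 29.80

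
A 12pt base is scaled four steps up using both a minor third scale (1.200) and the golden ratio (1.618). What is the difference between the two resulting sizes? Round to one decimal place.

Minor third: 12.0 × 1.200⁴ = 24.883pt
Golden ratio: 12.0 × 1.618⁴ = 82.242pt
Difference: 82.242 − 24.883 = 57.359pt

57.4pt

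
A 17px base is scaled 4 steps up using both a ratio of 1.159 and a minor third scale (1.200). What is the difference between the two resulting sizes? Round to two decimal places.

At 1.159: 17.0 × 1.159⁴ = 30.6749px
Minor third: 17.0 × 1.200⁴ = 35.2512px
Difference: 35.2512 − 30.6749 = 4.5763px

4.58px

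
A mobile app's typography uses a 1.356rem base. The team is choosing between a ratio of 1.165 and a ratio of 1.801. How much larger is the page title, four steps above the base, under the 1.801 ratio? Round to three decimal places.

11.769rem

At 1.165: 1.356 × 1.165⁴ = 2.49783rem
At 1.801: 1.356 × 1.801⁴ = 14.26640rem
Difference: 14.26640 − 2.49783 = 11.76857rem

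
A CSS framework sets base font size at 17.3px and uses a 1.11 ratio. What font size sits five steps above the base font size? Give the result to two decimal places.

Every step multiplies by the scale ratio.
17.3 × 1.11⁵ = 17.3 × 1.68506 ≈ 29.15

29.15px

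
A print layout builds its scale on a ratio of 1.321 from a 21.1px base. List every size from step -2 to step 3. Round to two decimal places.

12.09px, 15.97px, 21.10px, 27.87px, 36.82px, 48.64px

Step -2: 21.1 ÷ 1.321² = 12.09
Step -1: 21.1 ÷ 1.321 = 15.97
Step 0: 21.1px
Step 1: 21.1 × 1.321 = 27.87
Step 2: 21.1 × 1.321² = 36.82
Step 3: 21.1 × 1.321³ = 48.64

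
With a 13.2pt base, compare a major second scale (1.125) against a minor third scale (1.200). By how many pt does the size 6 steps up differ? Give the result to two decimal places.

Major second: 13.2 × 1.125⁶ = 26.7602pt
Minor third: 13.2 × 1.200⁶ = 39.4150pt
Difference: 39.4150 − 26.7602 = 12.6548pt

12.65pt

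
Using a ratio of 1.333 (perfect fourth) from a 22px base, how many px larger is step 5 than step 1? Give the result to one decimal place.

63.3px

Step 1: 22.0 × 1.333 = 29.326px
Step 5: 22.0 × 1.333⁵ = 92.592px
Difference: 92.592 − 29.326 = 63.266px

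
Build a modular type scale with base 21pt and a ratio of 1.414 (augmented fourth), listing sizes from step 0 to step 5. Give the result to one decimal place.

Step 0: 21pt
Step 1: 21.0 × 1.414 = 29.7
Step 2: 21.0 × 1.414² = 42.0
Step 3: 21.0 × 1.414³ = 59.4
Step 4: 21.0 × 1.414⁴ = 83.9
Step 5: 21.0 × 1.414⁵ = 118.7

21.0pt, 29.7pt, 42.0pt, 59.4pt, 83.9pt, 118.7pt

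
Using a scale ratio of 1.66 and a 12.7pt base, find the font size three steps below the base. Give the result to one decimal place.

2.8pt

Every step multiplies by the scale ratio.
12.7 ÷ 1.66³ = 12.7 ÷ 4.57430 ≈ 2.78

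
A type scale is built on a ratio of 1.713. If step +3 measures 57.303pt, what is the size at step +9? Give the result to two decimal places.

57.303 × 1.713⁶ = 57.303 × 25.26645 ≈ 1447.843

1447.84pt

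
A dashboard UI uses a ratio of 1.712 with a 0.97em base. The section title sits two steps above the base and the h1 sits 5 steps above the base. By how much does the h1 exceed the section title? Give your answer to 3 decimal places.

Step 2: 0.97 × 1.712² = 2.84302em
Step 5: 0.97 × 1.712⁵ = 14.26562em
Difference: 14.26562 − 2.84302 = 11.42260em

11.423em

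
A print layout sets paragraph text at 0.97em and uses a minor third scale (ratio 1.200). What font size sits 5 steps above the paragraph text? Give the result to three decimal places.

2.414em

Every step multiplies by the scale ratio.
0.97 × 1.200⁵ = 0.97 × 2.48832 ≈ 2.414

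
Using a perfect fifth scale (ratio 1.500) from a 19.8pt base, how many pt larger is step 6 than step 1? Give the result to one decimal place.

Step 1: 19.8 × 1.500 = 29.700pt
Step 6: 19.8 × 1.500⁶ = 225.534pt
Difference: 225.534 − 29.700 = 195.834pt

195.8pt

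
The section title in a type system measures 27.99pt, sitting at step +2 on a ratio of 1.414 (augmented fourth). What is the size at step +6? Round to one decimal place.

111.9pt

27.99 × 1.414⁴ = 27.99 × 3.99758 ≈ 111.892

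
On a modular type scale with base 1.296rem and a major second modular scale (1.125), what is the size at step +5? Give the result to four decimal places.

1.296 × 1.125⁵ = 1.296 × 1.80203 ≈ 2.3354

2.3354rem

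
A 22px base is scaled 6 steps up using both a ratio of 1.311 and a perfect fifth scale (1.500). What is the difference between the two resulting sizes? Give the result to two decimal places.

138.90px

At 1.311: 22.0 × 1.311⁶ = 111.6963px
Perfect fifth: 22.0 × 1.500⁶ = 250.5938px
Difference: 250.5938 − 111.6963 = 138.8975px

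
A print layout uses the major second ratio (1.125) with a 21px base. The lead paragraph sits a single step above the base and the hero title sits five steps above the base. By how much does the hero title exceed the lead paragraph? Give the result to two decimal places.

Step 1: 21.0 × 1.125 = 23.6250px
Step 5: 21.0 × 1.125⁵ = 37.8427px
Difference: 37.8427 − 23.6250 = 14.2177px

14.22px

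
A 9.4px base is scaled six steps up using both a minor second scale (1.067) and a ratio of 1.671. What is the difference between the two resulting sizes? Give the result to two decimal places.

Minor second: 9.4 × 1.067⁶ = 13.8712px
At 1.671: 9.4 × 1.671⁶ = 204.6381px
Difference: 204.6381 − 13.8712 = 190.7669px

190.77px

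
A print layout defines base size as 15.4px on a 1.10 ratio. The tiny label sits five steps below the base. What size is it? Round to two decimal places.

15.4 ÷ 1.10⁵ = 15.4 ÷ 1.61051 ≈ 9.56

9.56px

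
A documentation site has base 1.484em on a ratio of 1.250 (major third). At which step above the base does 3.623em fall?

1.250ⁿ = 3.623 / 1.484 = 2.4414
n = ln(2.4414) / ln(1.250) = 0.8926 / 0.2231 ≈ 4.00

4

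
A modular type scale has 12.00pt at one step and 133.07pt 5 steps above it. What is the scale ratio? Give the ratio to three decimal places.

r⁵ = 133.07 / 12.00, so r = (133.07/12.00)^(1/5).
r = 11.0892^(1/5) ≈ 1.6180

1.618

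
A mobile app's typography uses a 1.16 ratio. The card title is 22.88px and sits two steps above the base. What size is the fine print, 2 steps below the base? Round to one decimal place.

12.6px

The gap is -2 − (2) = -4 steps, so the factor is 1.16^-4.
22.88 ÷ 1.16⁴ = 22.88 ÷ 1.81064 ≈ 12.636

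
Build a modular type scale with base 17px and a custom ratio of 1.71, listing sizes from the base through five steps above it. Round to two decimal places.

Step 0: 17px
Step 1: 17.0 × 1.71 = 29.07
Step 2: 17.0 × 1.71² = 49.71
Step 3: 17.0 × 1.71³ = 85.00
Step 4: 17.0 × 1.71⁴ = 145.36
Step 5: 17.0 × 1.71⁵ = 248.56

17.00px, 29.07px, 49.71px, 85.00px, 145.36px, 248.56px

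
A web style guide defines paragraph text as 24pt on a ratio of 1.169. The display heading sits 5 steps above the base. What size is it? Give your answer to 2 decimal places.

Each step on a modular scale multiplies by the ratio, so the size n steps from the base is base × ratioⁿ.
24.0 × 1.169⁵ = 24.0 × 2.18309 ≈ 52.39

52.39pt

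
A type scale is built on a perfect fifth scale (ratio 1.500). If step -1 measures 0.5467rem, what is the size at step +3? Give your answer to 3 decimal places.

2.768rem

Moving from step -1 to step +3 is 4 steps up, so multiply by r⁴.
0.5467 × 1.500⁴ = 0.5467 × 5.06250 ≈ 2.768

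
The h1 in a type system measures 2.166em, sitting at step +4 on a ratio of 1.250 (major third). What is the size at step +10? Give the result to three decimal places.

8.263em

The gap is 10 − (4) = 6 steps, so the factor is 1.250^6.
2.166 × 1.250⁶ = 2.166 × 3.81470 ≈ 8.263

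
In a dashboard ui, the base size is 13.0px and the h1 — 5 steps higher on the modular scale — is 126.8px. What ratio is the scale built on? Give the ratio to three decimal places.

1.577

The ratio satisfies 13.0 × r⁵ = 126.8, so r = (126.8 / 13.0)^(1/5).
r = 9.7538^(1/5) ≈ 1.5770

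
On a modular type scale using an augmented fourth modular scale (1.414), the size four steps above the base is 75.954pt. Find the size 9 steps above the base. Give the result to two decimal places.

429.34pt

75.954 × 1.414⁵ = 75.954 × 5.65258 ≈ 429.336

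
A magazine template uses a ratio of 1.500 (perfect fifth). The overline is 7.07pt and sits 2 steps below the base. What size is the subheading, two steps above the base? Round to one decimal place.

35.8pt

7.07 × 1.500⁴ = 7.07 × 5.06250 ≈ 35.792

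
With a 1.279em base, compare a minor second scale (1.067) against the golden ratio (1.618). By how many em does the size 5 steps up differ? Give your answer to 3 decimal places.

Minor second: 1.279 × 1.067⁵ = 1.76886em
Golden ratio: 1.279 × 1.618⁵ = 14.18284em
Difference: 14.18284 − 1.76886 = 12.41398em

12.414em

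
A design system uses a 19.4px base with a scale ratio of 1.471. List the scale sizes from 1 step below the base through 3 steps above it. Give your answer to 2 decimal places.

13.19px, 19.40px, 28.54px, 41.98px, 61.75px

Step -1: 19.4 ÷ 1.471 = 13.19
Step 0: 19.4px
Step 1: 19.4 × 1.471 = 28.54
Step 2: 19.4 × 1.471² = 41.98
Step 3: 19.4 × 1.471³ = 61.75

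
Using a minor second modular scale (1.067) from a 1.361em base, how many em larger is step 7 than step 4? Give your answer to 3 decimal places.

Step 4: 1.361 × 1.067⁴ = 1.76407em
Step 7: 1.361 × 1.067⁷ = 2.14294em
Difference: 2.14294 − 1.76407 = 0.37887em

0.379em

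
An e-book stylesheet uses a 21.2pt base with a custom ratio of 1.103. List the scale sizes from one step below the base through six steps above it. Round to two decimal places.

19.22pt, 21.20pt, 23.38pt, 25.79pt, 28.45pt, 31.38pt, 34.61pt, 38.18pt

Step -1: 21.2 ÷ 1.103 = 19.22
Step 0: 21.2pt
Step 1: 21.2 × 1.103 = 23.38
Step 2: 21.2 × 1.103² = 25.79
Step 3: 21.2 × 1.103³ = 28.45
Step 4: 21.2 × 1.103⁴ = 31.38
Step 5: 21.2 × 1.103⁵ = 34.61
Step 6: 21.2 × 1.103⁶ = 38.18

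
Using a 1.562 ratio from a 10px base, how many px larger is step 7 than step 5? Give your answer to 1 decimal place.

133.9px

Step 5: 10.0 × 1.562⁵ = 92.983px
Step 7: 10.0 × 1.562⁷ = 226.865px
Difference: 226.865 − 92.983 = 133.882px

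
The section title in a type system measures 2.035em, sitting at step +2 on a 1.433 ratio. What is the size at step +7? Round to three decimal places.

Moving from step +2 to step +7 is 5 steps up, so multiply by r⁵.
2.035 × 1.433⁵ = 2.035 × 6.04270 ≈ 12.297

12.297em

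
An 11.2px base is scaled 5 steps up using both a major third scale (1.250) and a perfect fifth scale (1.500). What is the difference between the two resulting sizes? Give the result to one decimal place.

Major third: 11.2 × 1.250⁵ = 34.180px
Perfect fifth: 11.2 × 1.500⁵ = 85.050px
Difference: 85.050 − 34.180 = 50.870px

50.9px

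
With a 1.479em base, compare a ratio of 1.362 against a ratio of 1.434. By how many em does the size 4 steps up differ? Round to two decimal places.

At 1.362: 1.479 × 1.362⁴ = 5.0895em
At 1.434: 1.479 × 1.434⁴ = 6.2541em
Difference: 6.2541 − 5.0895 = 1.1646em

1.16em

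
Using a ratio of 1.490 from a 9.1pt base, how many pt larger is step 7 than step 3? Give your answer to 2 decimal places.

Step 3: 9.1 × 1.490³ = 30.1023pt
Step 7: 9.1 × 1.490⁷ = 148.3697pt
Difference: 148.3697 − 30.1023 = 118.2674pt

118.27pt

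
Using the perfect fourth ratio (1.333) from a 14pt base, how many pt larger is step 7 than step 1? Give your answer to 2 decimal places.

Step 1: 14.0 × 1.333 = 18.6620pt
Step 7: 14.0 × 1.333⁷ = 104.6982pt
Difference: 104.6982 − 18.6620 = 86.0362pt

86.04pt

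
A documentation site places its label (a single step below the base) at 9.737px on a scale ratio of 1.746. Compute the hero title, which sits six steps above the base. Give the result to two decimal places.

481.65px

Moving from step -1 to step +6 is 7 steps up, so multiply by r⁷.
9.737 × 1.746⁷ = 9.737 × 49.46633 ≈ 481.654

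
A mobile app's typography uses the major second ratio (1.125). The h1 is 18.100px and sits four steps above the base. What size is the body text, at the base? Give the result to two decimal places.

Moving from step +4 to step +0 is 4 steps down, so divide by r⁴.
18.100 ÷ 1.125⁴ = 18.100 ÷ 1.60181 ≈ 11.300

11.30px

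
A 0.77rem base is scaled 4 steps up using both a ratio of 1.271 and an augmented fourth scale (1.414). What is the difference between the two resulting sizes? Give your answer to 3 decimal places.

At 1.271: 0.77 × 1.271⁴ = 2.00943rem
Augmented fourth: 0.77 × 1.414⁴ = 3.07814rem
Difference: 3.07814 − 2.00943 = 1.06871rem

1.069rem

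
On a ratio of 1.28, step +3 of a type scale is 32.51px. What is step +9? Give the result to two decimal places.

32.51 × 1.28⁶ = 32.51 × 4.39805 ≈ 142.980

142.98px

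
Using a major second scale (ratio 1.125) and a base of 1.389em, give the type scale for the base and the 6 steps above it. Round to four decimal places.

1.3890em, 1.5626em, 1.7580em, 1.9777em, 2.2249em, 2.5030em, 2.8159em

Step 0: 1.389em
Step 1: 1.389 × 1.125 = 1.5626
Step 2: 1.389 × 1.125² = 1.7580
Step 3: 1.389 × 1.125³ = 1.9777
Step 4: 1.389 × 1.125⁴ = 2.2249
Step 5: 1.389 × 1.125⁵ = 2.5030
Step 6: 1.389 × 1.125⁶ = 2.8159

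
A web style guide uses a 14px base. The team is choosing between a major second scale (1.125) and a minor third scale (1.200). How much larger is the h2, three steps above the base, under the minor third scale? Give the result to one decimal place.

Major second: 14.0 × 1.125³ = 19.934px
Minor third: 14.0 × 1.200³ = 24.192px
Difference: 24.192 − 19.934 = 4.258px

4.3px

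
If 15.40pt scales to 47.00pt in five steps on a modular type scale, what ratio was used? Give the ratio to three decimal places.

1.250

r⁵ = 47.00 / 15.40, so r = (47.00/15.40)^(1/5).
r = 3.0519^(1/5) ≈ 1.2500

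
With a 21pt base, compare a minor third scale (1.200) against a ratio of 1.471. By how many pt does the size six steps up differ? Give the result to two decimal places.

150.06pt

Minor third: 21.0 × 1.200⁶ = 62.7057pt
At 1.471: 21.0 × 1.471⁶ = 212.7626pt
Difference: 212.7626 − 62.7057 = 150.0569pt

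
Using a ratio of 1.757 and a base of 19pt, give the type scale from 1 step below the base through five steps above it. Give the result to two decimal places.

10.81pt, 19.00pt, 33.38pt, 58.65pt, 103.05pt, 181.07pt, 318.14pt

Step -1: 19.0 ÷ 1.757 = 10.81
Step 0: 19pt
Step 1: 19.0 × 1.757 = 33.38
Step 2: 19.0 × 1.757² = 58.65
Step 3: 19.0 × 1.757³ = 103.05
Step 4: 19.0 × 1.757⁴ = 181.07
Step 5: 19.0 × 1.757⁵ = 318.14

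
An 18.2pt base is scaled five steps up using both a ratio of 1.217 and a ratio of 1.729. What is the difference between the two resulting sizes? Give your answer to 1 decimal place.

232.6pt

At 1.217: 18.2 × 1.217⁵ = 48.587pt
At 1.729: 18.2 × 1.729⁵ = 281.220pt
Difference: 281.220 − 48.587 = 232.633pt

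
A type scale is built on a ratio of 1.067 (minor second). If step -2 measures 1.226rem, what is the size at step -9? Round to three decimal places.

The gap is -9 − (-2) = -7 steps, so the factor is 1.067^-7.
1.226 ÷ 1.067⁷ = 1.226 ÷ 1.57453 ≈ 0.779

0.779rem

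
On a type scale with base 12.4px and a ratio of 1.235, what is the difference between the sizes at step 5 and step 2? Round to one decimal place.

16.7px

Step 2: 12.4 × 1.235² = 18.913px
Step 5: 12.4 × 1.235⁵ = 35.625px
Difference: 35.625 − 18.913 = 16.712px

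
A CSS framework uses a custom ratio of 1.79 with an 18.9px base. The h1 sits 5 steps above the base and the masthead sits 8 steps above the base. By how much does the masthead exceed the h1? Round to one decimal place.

Step 5: 18.9 × 1.79⁵ = 347.318px
Step 8: 18.9 × 1.79⁸ = 1991.985px
Difference: 1991.985 − 347.318 = 1644.667px

1644.7px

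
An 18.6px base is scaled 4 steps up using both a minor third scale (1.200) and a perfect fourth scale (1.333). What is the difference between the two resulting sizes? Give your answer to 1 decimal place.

Minor third: 18.6 × 1.200⁴ = 38.569px
Perfect fourth: 18.6 × 1.333⁴ = 58.726px
Difference: 58.726 − 38.569 = 20.157px

20.2px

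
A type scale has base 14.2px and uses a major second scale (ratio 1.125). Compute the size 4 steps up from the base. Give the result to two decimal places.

22.75px

14.2 × 1.125⁴ = 14.2 × 1.60181 ≈ 22.75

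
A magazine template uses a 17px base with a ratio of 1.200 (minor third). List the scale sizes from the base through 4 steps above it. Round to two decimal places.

17.00px, 20.40px, 24.48px, 29.38px, 35.25px

Step 0: 17px
Step 1: 17.0 × 1.200 = 20.40
Step 2: 17.0 × 1.200² = 24.48
Step 3: 17.0 × 1.200³ = 29.38
Step 4: 17.0 × 1.200⁴ = 35.25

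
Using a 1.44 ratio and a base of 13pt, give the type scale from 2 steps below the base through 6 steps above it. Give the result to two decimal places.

6.27pt, 9.03pt, 13.00pt, 18.72pt, 26.96pt, 38.82pt, 55.90pt, 80.49pt, 115.91pt

Step -2: 13.0 ÷ 1.44² = 6.27
Step -1: 13.0 ÷ 1.44 = 9.03
Step 0: 13pt
Step 1: 13.0 × 1.44 = 18.72
Step 2: 13.0 × 1.44² = 26.96
Step 3: 13.0 × 1.44³ = 38.82
Step 4: 13.0 × 1.44⁴ = 55.90
Step 5: 13.0 × 1.44⁵ = 80.49
Step 6: 13.0 × 1.44⁶ = 115.91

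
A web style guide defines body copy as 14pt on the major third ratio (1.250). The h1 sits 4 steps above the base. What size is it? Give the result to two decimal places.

14.0 × 1.250⁴ = 14.0 × 2.44141 ≈ 34.18

34.18pt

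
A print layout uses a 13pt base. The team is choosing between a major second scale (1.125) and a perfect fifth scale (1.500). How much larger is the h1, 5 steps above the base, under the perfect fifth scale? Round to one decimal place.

Major second: 13.0 × 1.125⁵ = 23.426pt
Perfect fifth: 13.0 × 1.500⁵ = 98.719pt
Difference: 98.719 − 23.426 = 75.293pt

75.3pt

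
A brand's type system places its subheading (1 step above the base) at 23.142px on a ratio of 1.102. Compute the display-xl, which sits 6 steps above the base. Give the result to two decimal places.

37.61px

23.142 × 1.102⁵ = 23.142 × 1.62520 ≈ 37.610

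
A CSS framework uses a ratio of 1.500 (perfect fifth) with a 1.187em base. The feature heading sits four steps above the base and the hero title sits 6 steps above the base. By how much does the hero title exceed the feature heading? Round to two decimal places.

Step 4: 1.187 × 1.500⁴ = 6.0092em
Step 6: 1.187 × 1.500⁶ = 13.5207em
Difference: 13.5207 − 6.0092 = 7.5115em

7.51em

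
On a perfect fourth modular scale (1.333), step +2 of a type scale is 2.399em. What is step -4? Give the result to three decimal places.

0.428em

Moving from step +2 to step -4 is 6 steps down, so divide by r⁶.
2.399 ÷ 1.333⁶ = 2.399 ÷ 5.61023 ≈ 0.428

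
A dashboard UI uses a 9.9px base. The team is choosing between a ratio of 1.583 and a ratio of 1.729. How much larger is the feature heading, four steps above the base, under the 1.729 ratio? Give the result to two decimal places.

26.31px

At 1.583: 9.9 × 1.583⁴ = 62.1668px
At 1.729: 9.9 × 1.729⁴ = 88.4739px
Difference: 88.4739 − 62.1668 = 26.3071px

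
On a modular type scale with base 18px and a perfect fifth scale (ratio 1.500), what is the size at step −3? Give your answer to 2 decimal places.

18.0 ÷ 1.500³ = 18.0 ÷ 3.37500 ≈ 5.33

5.33px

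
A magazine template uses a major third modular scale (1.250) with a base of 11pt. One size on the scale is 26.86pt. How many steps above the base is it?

4

1.250ⁿ = 26.86 / 11 = 2.4418
n = ln(2.4418) / ln(1.250) = 0.8927 / 0.2231 ≈ 4.00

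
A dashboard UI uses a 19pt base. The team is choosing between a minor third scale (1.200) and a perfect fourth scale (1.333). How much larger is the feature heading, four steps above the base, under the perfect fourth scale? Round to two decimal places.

Minor third: 19.0 × 1.200⁴ = 39.3984pt
Perfect fourth: 19.0 × 1.333⁴ = 59.9894pt
Difference: 59.9894 − 39.3984 = 20.5910pt

20.59pt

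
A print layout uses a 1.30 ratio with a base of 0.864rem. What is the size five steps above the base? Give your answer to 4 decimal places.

0.864 × 1.30⁵ = 0.864 × 3.71293 ≈ 3.2080

3.2080rem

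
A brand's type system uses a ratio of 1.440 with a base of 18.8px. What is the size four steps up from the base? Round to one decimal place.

80.8px

18.8 × 1.440⁴ = 18.8 × 4.29982 ≈ 80.84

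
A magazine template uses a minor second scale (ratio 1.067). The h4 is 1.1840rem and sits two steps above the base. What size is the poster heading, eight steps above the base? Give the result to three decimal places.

1.747rem

1.1840 × 1.067⁶ = 1.1840 × 1.47566 ≈ 1.747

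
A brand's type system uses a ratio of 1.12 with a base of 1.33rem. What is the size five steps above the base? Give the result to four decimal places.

2.3439rem

Every step multiplies by the scale ratio.
1.33 × 1.12⁵ = 1.33 × 1.76234 ≈ 2.3439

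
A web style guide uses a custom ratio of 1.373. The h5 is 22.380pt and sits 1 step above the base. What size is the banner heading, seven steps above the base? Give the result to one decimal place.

149.9pt

The gap is 7 − (1) = 6 steps, so the factor is 1.373^6.
22.380 × 1.373⁶ = 22.380 × 6.69920 ≈ 149.928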